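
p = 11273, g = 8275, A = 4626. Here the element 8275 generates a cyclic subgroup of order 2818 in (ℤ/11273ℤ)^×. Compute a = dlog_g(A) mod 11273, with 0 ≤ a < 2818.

Baby-step giant-step with m = ceil(sqrt(2818)) = 54.
Baby table (8275^j mod 11273 for j=0..53):
  0:1  1:8275  2:3423  3:7549  4:4282  5:2511  6:2386  7:5127
  8:5626  9:8933  10:3514  11:5283  12:131  13:1817  14:8766  15:8168
  16:8565  17:2024  18:8195  19:6530  20:4261  21:9104  22:9414  23:4420
  24:5888  25:1294  26:9773  27:10346  28:5988  29:5865  30:2610  31:9955
  32:5814  33:8959  34:4477  35:4097  36:4764  37:419  38:6414  39:2566
  40:6591  41:1751  42:3720  43:7710  44:6343  45:1237  46:291  47:6876
  48:4069  49:9797  50:6032  51:9229  52:6673  53:3921
Giant step factor: 8275^(-54) ≡ 1568 (mod 11273).
Scan 4626·1568^i mod 11273 for i = 0, 1, …:
  i=0: 4626   i=1: 5029   i=2: 5645   i=3: 2055
  i=4: 9435   i=5: 3904   i=6: 233   i=7: 4608
  i=8: 10624   i=9: 8211   i=10: 1082   i=11: 5626
Match at i=11, j=8: a = 11·54 + 8 = 602.

602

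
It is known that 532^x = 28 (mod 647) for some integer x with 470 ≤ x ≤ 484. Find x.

Compute 532^470 mod 647 = 28, then multiply by 532 repeatedly:
  532^470=28
Found 28 at exponent 470.

470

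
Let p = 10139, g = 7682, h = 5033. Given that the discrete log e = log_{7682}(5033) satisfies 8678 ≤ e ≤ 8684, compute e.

8678

Compute 7682^8678 mod 10139 = 5033, then multiply by 7682 repeatedly:
  7682^8678=5033
Found 5033 at exponent 8678.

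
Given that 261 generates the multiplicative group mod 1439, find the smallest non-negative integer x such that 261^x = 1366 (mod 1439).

866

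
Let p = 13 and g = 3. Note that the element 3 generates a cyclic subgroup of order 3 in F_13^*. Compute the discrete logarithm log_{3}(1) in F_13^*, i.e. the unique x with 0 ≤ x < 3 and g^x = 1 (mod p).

Successive powers of 3 modulo 13:
  3^0=1
So 3^0 ≡ 1 (mod 13), giving x = 0.

0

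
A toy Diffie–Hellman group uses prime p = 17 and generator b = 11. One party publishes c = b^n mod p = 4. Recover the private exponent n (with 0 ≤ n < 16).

Successive powers of 11 modulo 17:
  11^0=1  11^1=11  11^2=2  11^3=5  11^4=4
So 11^4 ≡ 4 (mod 17), giving n = 4.

4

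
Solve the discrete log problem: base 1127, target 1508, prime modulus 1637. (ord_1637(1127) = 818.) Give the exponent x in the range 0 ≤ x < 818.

Baby-step giant-step with m = ceil(sqrt(818)) = 29.
Baby table (1127^j mod 1637 for j=0..28):
  0:1  1:1127  2:1454  3:21  4:749  5:1068  6:441  7:996
  8:1147  9:1076  10:1272  11:1169  12:1315  13:520  14:1631  15:1423
  16:1098  17:1511  18:417  19:140  20:628  21:572  22:1303  23:92
  24:553  25:1171  26:295  27:154  28:36
Giant step factor: 1127^(-29) ≡ 422 (mod 1637).
Scan 1508·422^i mod 1637 for i = 0, 1, …:
  i=0: 1508   i=1: 1220   i=2: 822   i=3: 1477
  i=4: 1234   i=5: 182   i=6: 1502   i=7: 325
  i=8: 1279   i=9: 1165     …   i=14: 1072
  i=15: 572
Match at i=15, j=21: x = 15·29 + 21 = 456.

456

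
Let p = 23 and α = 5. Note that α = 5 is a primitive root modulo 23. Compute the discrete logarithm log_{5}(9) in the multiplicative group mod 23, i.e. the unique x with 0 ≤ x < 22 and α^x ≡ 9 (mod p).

10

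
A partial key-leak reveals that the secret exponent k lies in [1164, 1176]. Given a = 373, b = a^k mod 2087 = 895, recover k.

Compute 373^1164 mod 2087 = 1625, then multiply by 373 repeatedly:
  373^1164=1625  373^1165=895
Found 895 at exponent 1165.

1165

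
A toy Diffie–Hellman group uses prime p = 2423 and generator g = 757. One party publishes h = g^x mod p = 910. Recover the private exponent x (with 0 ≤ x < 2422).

1077

Baby-step giant-step with m = ceil(sqrt(2422)) = 50.
Baby table (757^j mod 2423 for j=0..49):
  0:1  1:757  2:1221  3:1134  4:696  5:1081  6:1766  7:1789
  8:2239  9:1246  10:675  11:2145  12:355  13:2205  14:2161  15:352
  16:2357  17:921  18:1796  19:269  20:101  21:1344  22:2171  23:653
  24:29  25:146  26:1487  27:1387  28:800  29:2273  30:331  31:998
  32:1933  33:2212  34:191  35:1630  36:603  37:947  38:2094  39:516
  40:509  41:56  42:1201  43:532  44:506  45:208  46:2384  47:1976
  48:841  49:1811
Giant step factor: 757^(-50) ≡ 227 (mod 2423).
Scan 910·227^i mod 2423 for i = 0, 1, …:
  i=0: 910   i=1: 615   i=2: 1494   i=3: 2341
  i=4: 770   i=5: 334   i=6: 705   i=7: 117
  i=8: 2329   i=9: 469     …   i=20: 2269
  i=21: 1387
Match at i=21, j=27: x = 21·50 + 27 = 1077.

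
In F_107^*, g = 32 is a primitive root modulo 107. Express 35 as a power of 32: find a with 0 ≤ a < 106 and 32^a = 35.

Successive powers of 32 modulo 107:
  32^0=1  32^1=32  32^2=61  32^3=26  32^4=83  32^5=88
  32^6=34  32^7=18  32^8=41  32^9=28  32^10=40  32^11=103
  32^12=86  32^13=77  32^14=3  32^15=96  32^16=76  32^17=78
  32^18=35
So 32^18 ≡ 35 (mod 107), giving a = 18.

18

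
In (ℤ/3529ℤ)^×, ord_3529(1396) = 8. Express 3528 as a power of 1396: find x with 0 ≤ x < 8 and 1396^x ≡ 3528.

Successive powers of 1396 modulo 3529:
  1396^0=1  1396^1=1396  1396^2=808  1396^3=2217  1396^4=3528
So 1396^4 ≡ 3528 (mod 3529), giving x = 4.

4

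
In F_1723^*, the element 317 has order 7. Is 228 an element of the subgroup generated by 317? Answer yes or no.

no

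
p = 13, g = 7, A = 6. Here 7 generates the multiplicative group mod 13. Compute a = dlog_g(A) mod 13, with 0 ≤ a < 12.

7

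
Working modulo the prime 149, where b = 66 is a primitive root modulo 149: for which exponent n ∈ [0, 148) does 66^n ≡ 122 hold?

Baby-step giant-step with m = ceil(sqrt(148)) = 13.
Baby table (66^j mod 149 for j=0..12):
  0:1  1:66  2:35  3:75  4:33  5:92  6:112  7:91
  8:46  9:56  10:120  11:23  12:28
Giant step factor: 66^(-13) ≡ 77 (mod 149).
Scan 122·77^i mod 149 for i = 0, 1, …:
  i=0: 122   i=1: 7   i=2: 92
Match at i=2, j=5: n = 2·13 + 5 = 31.

31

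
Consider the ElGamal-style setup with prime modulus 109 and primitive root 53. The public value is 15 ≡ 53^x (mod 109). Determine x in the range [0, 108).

104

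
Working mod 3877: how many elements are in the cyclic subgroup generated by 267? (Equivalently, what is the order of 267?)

The order of 267 must divide p − 1 = 3876 = 2^2 · 3 · 17 · 19.
Divisors: 1, 2, 3, 4, 6, 12, 17, 19, 34, 38, 51, 57, 68, 76, 102, 114, 204, 228, 323, 646, 969, 1292, 1938, 3876.
Check each in increasing order: 267^1 ≡ 267;  267^2 ≡ 1503;  267^3 ≡ 1970;  267^4 ≡ 2595;  267^6 ≡ 23;  267^12 ≡ 529;  267^17 ≡ 1759;  267^19 ≡ 3540;  267^34 ≡ 235;  267^38 ≡ 1136;  267^51 ≡ 2403;  267^57 ≡ 991;  267^68 ≡ 947;  267^76 ≡ 3332;  267^102 ≡ 1556;  267^114 ≡ 1200;  267^204 ≡ 1888;  267^228 ≡ 1633;  267^323 ≡ 225;  267^646 ≡ 224;  267^969 ≡ 3876;  267^1292 ≡ 3652;  267^1938 ≡ 1.
Smallest exponent giving 1 is 1938.

1938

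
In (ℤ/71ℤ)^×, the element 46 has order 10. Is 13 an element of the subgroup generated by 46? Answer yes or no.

no

⟨46⟩ has order 10; its elements mod 71 are {1, 5, 14, 17, 25, 46, 54, 57, 66, 70}.
13 is not in this set.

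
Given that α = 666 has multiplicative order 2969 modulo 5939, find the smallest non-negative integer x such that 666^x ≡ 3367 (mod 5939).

847

Baby-step giant-step with m = ceil(sqrt(2969)) = 55.
Baby table (666^j mod 5939 for j=0..54):
  0:1  1:666  2:4070  3:2436  4:1029  5:2329  6:1035  7:386
  8:1699  9:3124  10:1934  11:5220  12:2205  13:1597  14:521  15:2524
  16:247  17:4149  18:1599  19:1853  20:4725  21:5119  22:268  23:318
  24:3923  25:5497  26:2578  27:577  28:4186  29:2485  30:3968  31:5772
  32:1619  33:3295  34:2979  35:388  36:3031  37:5325  38:867  39:1339
  40:924  41:3667  42:1293  43:5922  44:556  45:2078  46:161  47:324
  48:1980  49:222  50:5316  51:812  52:343  53:2756  54:345
Giant step factor: 666^(-55) ≡ 3308 (mod 5939).
Scan 3367·3308^i mod 5939 for i = 0, 1, …:
  i=0: 3367   i=1: 2411   i=2: 5450   i=3: 3735
  i=4: 2260   i=5: 4818   i=6: 3607   i=7: 505
  i=8: 1681   i=9: 1844     …   i=14: 2808
  i=15: 268
Match at i=15, j=22: x = 15·55 + 22 = 847.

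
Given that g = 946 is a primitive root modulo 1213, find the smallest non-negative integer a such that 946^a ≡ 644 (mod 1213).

Baby-step giant-step with m = ceil(sqrt(1212)) = 35.
Baby table (946^j mod 1213 for j=0..34):
  0:1  1:946  2:935  3:233  4:865  5:728  6:917  7:187
  8:1017  9:173  10:1116  11:426  12:280  13:446  14:1005  15:951
  16:813  17:56  18:817  19:201  20:918  21:1133  22:739  23:406
  24:768  25:1154  26:1197  27:633  28:809  29:1124  30:716  31:482
  32:1097  33:647  34:710
Giant step factor: 946^(-35) ≡ 493 (mod 1213).
Scan 644·493^i mod 1213 for i = 0, 1, …:
  i=0: 644   i=1: 899   i=2: 462   i=3: 935
Match at i=3, j=2: a = 3·35 + 2 = 107.

107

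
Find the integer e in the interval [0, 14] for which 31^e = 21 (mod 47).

2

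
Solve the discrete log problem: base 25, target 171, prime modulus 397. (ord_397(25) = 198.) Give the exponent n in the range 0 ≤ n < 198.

48

Baby-step giant-step with m = ceil(sqrt(198)) = 15.
Baby table (25^j mod 397 for j=0..14):
  0:1  1:25  2:228  3:142  4:374  5:219  6:314  7:307
  8:132  9:124  10:321  11:85  12:140  13:324  14:160
Giant step factor: 25^(-15) ≡ 225 (mod 397).
Scan 171·225^i mod 397 for i = 0, 1, …:
  i=0: 171   i=1: 363   i=2: 290   i=3: 142
Match at i=3, j=3: n = 3·15 + 3 = 48.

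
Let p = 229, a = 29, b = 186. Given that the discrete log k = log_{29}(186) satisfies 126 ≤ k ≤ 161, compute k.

Compute 29^126 mod 229 = 186, then multiply by 29 repeatedly:
  29^126=186
Found 186 at exponent 126.

126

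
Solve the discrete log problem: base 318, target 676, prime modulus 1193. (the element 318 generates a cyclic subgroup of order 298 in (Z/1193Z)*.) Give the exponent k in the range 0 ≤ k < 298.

235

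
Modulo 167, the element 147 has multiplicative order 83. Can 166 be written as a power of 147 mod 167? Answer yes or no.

166 ∈ ⟨147⟩ iff 166^83 ≡ 1 (mod 167), since |⟨147⟩| = 83.
166^83 mod 167 = 166.
Since 166 ≠ 1, 166 does not lie in the subgroup.

no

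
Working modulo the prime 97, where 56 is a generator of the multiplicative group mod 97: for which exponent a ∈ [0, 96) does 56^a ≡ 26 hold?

95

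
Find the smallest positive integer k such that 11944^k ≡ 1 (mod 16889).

The order of 11944 must divide p − 1 = 16888 = 2^3 · 2111.
Divisors: 1, 2, 4, 8, 2111, 4222, 8444, 16888.
Check each in increasing order: 11944^1 ≡ 11944;  11944^2 ≡ 14642;  11944^4 ≡ 16087;  11944^8 ≡ 1422;  11944^2111 ≡ 1.
Smallest exponent giving 1 is 2111.

2111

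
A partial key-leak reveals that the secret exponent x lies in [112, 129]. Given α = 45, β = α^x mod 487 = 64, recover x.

120

Compute 45^112 mod 487 = 194, then multiply by 45 repeatedly:
  45^112=194  45^113=451  45^114=328  45^115=150  45^116=419
  45^117=349  45^118=121  45^119=88  45^120=64
Found 64 at exponent 120.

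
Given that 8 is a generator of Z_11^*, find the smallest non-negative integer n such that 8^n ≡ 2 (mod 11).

Successive powers of 8 modulo 11:
  8^0=1  8^1=8  8^2=9  8^3=6  8^4=4  8^5=10
  8^6=3  8^7=2
So 8^7 ≡ 2 (mod 11), giving n = 7.

7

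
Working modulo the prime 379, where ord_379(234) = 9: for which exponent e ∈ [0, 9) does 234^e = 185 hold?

4

Successive powers of 234 modulo 379:
  234^0=1  234^1=234  234^2=180  234^3=51  234^4=185
So 234^4 ≡ 185 (mod 379), giving e = 4.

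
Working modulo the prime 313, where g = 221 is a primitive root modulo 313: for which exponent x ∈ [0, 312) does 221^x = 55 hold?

305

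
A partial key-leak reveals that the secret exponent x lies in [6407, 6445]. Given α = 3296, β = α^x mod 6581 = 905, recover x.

Compute 3296^6407 mod 6581 = 6003, then multiply by 3296 repeatedly:
  3296^6407=6003  3296^6408=3402  3296^6409=5549  3296^6410=905
Found 905 at exponent 6410.

6410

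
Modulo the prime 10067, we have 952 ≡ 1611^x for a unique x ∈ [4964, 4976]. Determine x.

4967

Compute 1611^4964 mod 10067 = 2483, then multiply by 1611 repeatedly:
  1611^4964=2483  1611^4965=3514  1611^4966=3400  1611^4967=952
Found 952 at exponent 4967.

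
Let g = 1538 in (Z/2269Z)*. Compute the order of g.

756

The order of 1538 must divide p − 1 = 2268 = 2^2 · 3^4 · 7.
Divisors: 1, 2, 3, 4, 6, 7, 9, 12, 14, 18, 21, 27, 28, 36, 42, 54, 63, 81, 84, 108, 126, 162, 189, 252, 324, 378, 567, 756, 1134, 2268.
Check each in increasing order: 1538^1 ≡ 1538;  1538^2 ≡ 1146;  1538^3 ≡ 1804;  1538^4 ≡ 1834;  1538^6 ≡ 670;  1538^7 ≡ 334;  1538^9 ≡ 1572;  1538^12 ≡ 1907;  1538^14 ≡ 375;  1538^18 ≡ 243;  1538^21 ≡ 455;  1538^27 ≡ 804;  1538^28 ≡ 2216;  1538^36 ≡ 55;  1538^42 ≡ 546;  1538^54 ≡ 2020;  1538^63 ≡ 1109;  1538^81 ≡ 1745;  1538^84 ≡ 877;  1538^108 ≡ 738;  1538^126 ≡ 83;  1538^162 ≡ 27;  1538^189 ≡ 1287;  1538^252 ≡ 82;  1538^324 ≡ 729;  1538^378 ≡ 2268;  1538^567 ≡ 982;  1538^756 ≡ 1.
Smallest exponent giving 1 is 756.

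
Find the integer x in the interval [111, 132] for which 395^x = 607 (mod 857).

123

Compute 395^111 mod 857 = 611, then multiply by 395 repeatedly:
  395^111=611  395^112=528  395^113=309  395^114=361  395^115=333
  395^116=414  395^117=700  395^118=546  395^119=563  395^120=422
  395^121=432  395^122=97  395^123=607
Found 607 at exponent 123.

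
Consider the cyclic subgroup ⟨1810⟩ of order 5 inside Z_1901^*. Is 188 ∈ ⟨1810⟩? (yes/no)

188 ∈ ⟨1810⟩ iff 188^5 ≡ 1 (mod 1901), since |⟨1810⟩| = 5.
188^5 mod 1901 = 1.
Since 1 = 1, 188 lies in the subgroup.

yes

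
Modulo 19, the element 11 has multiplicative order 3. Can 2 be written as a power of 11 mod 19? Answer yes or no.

no

2 ∈ ⟨11⟩ iff 2^3 ≡ 1 (mod 19), since |⟨11⟩| = 3.
2^3 mod 19 = 8.
Since 8 ≠ 1, 2 does not lie in the subgroup.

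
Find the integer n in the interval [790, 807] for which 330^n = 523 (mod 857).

802

Compute 330^790 mod 857 = 658, then multiply by 330 repeatedly:
  330^790=658  330^791=319  330^792=716  330^793=605  330^794=826
  330^795=54  330^796=680  330^797=723  330^798=344  330^799=396
  330^800=416  330^801=160  330^802=523
Found 523 at exponent 802.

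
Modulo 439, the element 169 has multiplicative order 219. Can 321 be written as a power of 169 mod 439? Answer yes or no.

321 ∈ ⟨169⟩ iff 321^219 ≡ 1 (mod 439), since |⟨169⟩| = 219.
321^219 mod 439 = 1.
Since 1 = 1, 321 lies in the subgroup.

yes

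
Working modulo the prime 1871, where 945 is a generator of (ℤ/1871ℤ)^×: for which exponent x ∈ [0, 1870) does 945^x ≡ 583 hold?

Baby-step giant-step with m = ceil(sqrt(1870)) = 44.
Baby table (945^j mod 1871 for j=0..43):
  0:1  1:945  2:558  3:1559  4:778  5:1778  6:52  7:494
  8:951  9:615  10:1165  11:777  12:833  13:1365  14:806  15:173
  16:708  17:1113  18:283  19:1753  20:750  21:1512  22:1267  23:1746
  24:1619  25:1348  26:1580  27:42  28:399  29:984  30:1864  31:869
  32:1707  33:313  34:167  35:651  36:1507  37:284  38:827  39:1308
  40:1200  41:174  42:1653  43:1671
Giant step factor: 945^(-44) ≡ 129 (mod 1871).
Scan 583·129^i mod 1871 for i = 0, 1, …:
  i=0: 583   i=1: 367   i=2: 568   i=3: 303
  i=4: 1667   i=5: 1749   i=6: 1101   i=7: 1704
  i=8: 909   i=9: 1259     …   i=28: 660
  i=29: 945
Match at i=29, j=1: x = 29·44 + 1 = 1277.

1277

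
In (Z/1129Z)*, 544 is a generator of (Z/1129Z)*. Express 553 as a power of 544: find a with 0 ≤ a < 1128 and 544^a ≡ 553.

500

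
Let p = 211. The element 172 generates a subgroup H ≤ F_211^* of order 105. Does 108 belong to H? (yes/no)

no

108 ∈ ⟨172⟩ iff 108^105 ≡ 1 (mod 211), since |⟨172⟩| = 105.
108^105 mod 211 = 210.
Since 210 ≠ 1, 108 does not lie in the subgroup.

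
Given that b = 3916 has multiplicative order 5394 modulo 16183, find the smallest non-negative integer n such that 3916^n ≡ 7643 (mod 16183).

Baby-step giant-step with m = ceil(sqrt(5394)) = 74.
Baby table (3916^j mod 16183 for j=0..73):
  0:1  1:3916  2:9755  3:8700  4:3985  5:4848  6:2109  7:5514
  8:4702  9:12961  10:5388  11:12959  12:13739  13:9632  14:12522  15:1662
  16:2826  17:13627  18:7981  19:4223  20:14425  21:9630  22:4690  23:14518
  24:1609  25:5657  26:14468  27:5  28:3397  29:226  30:11134  31:3742
  32:8057  33:10545  34:11387  35:7327  36:73  37:10757  38:63  39:3963
  40:15794  41:14061  42:8310  43:14130  44:3403  45:7539  46:4932  47:7393
  48:15784  49:7267  50:7858  51:8045  52:12102  53:7608  54:25  55:802
  56:1130  57:7121  58:2527  59:7919  60:4176  61:8386  62:4269  63:365
  64:5236  65:315  66:3632  67:14238  68:5573  69:9184  70:5918  71:832
  72:5329  73:8477
Giant step factor: 3916^(-74) ≡ 2245 (mod 16183).
Scan 7643·2245^i mod 16183 for i = 0, 1, …:
  i=0: 7643   i=1: 4555   i=2: 14502   i=3: 12977
  i=4: 3965   i=5: 775   i=6: 8294   i=7: 9580
  i=8: 16076   i=9: 2530     …   i=51: 10462
  i=52: 5657
Match at i=52, j=25: n = 52·74 + 25 = 3873.

3873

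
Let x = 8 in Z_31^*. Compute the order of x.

5

The order of 8 must divide p − 1 = 30 = 2 · 3 · 5.
Divisors: 1, 2, 3, 5, 6, 10, 15, 30.
Check each in increasing order: 8^1 ≡ 8;  8^2 ≡ 2;  8^3 ≡ 16;  8^5 ≡ 1.
Smallest exponent giving 1 is 5.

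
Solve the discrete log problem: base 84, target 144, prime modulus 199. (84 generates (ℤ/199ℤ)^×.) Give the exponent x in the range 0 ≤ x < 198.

Baby-step giant-step with m = ceil(sqrt(198)) = 15.
Baby table (84^j mod 199 for j=0..14):
  0:1  1:84  2:91  3:82  4:122  5:99  6:157  7:54
  8:158  9:138  10:50  11:21  12:172  13:120  14:130
Giant step factor: 84^(-15) ≡ 191 (mod 199).
Scan 144·191^i mod 199 for i = 0, 1, …:
  i=0: 144   i=1: 42   i=2: 62   i=3: 101
  i=4: 187   i=5: 96   i=6: 28   i=7: 174
  i=8: 1
Match at i=8, j=0: x = 8·15 + 0 = 120.

120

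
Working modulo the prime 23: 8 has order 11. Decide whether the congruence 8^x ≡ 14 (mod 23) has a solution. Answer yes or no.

no

⟨8⟩ has order 11; its elements mod 23 are {1, 2, 3, 4, 6, 8, 9, 12, 13, 16, 18}.
14 is not in this set.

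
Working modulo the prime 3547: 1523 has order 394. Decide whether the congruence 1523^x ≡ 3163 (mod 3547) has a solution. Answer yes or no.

yes

3163 ∈ ⟨1523⟩ iff 3163^394 ≡ 1 (mod 3547), since |⟨1523⟩| = 394.
3163^394 mod 3547 = 1.
Since 1 = 1, 3163 lies in the subgroup.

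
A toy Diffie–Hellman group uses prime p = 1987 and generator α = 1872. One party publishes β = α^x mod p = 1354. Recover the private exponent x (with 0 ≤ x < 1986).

1432

Baby-step giant-step with m = ceil(sqrt(1986)) = 45.
Baby table (1872^j mod 1987 for j=0..44):
  0:1  1:1872  2:1303  3:1167  4:911  5:546  6:794  7:92
  8:1342  9:656  10:66  11:358  12:557  13:1516  14:516  15:270
  16:742  17:111  18:1144  19:1569  20:382  21:1771  22:996  23:706
  24:277  25:1924  26:1284  27:1365  28:1985  29:230  30:1368  31:1640
  32:165  33:895  34:399  35:1803  36:1290  37:675  38:1855  39:1271
  40:873  41:942  42:955  43:1447  44:503
Giant step factor: 1872^(-45) ≡ 1083 (mod 1987).
Scan 1354·1083^i mod 1987 for i = 0, 1, …:
  i=0: 1354   i=1: 1963   i=2: 1826   i=3: 493
  i=4: 1403   i=5: 1381   i=6: 1399   i=7: 1023
  i=8: 1150   i=9: 1588     …   i=30: 1162
  i=31: 675
Match at i=31, j=37: x = 31·45 + 37 = 1432.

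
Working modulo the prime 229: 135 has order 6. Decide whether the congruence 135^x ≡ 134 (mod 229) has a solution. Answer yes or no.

yes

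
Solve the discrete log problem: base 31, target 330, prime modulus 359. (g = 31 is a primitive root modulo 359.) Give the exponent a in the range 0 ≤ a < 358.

140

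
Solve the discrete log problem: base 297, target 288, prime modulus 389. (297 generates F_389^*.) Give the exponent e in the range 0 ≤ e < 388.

Baby-step giant-step with m = ceil(sqrt(388)) = 20.
Baby table (297^j mod 389 for j=0..19):
  0:1  1:297  2:295  3:90  4:278  5:98  6:320  7:124
  8:262  9:14  10:268  11:240  12:93  13:2  14:205  15:201
  16:180  17:167  18:196  19:251
Giant step factor: 297^(-20) ≡ 80 (mod 389).
Scan 288·80^i mod 389 for i = 0, 1, …:
  i=0: 288   i=1: 89   i=2: 118   i=3: 104
  i=4: 151   i=5: 21   i=6: 124
Match at i=6, j=7: e = 6·20 + 7 = 127.

127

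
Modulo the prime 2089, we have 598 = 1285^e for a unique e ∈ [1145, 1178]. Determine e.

Compute 1285^1145 mod 2089 = 647, then multiply by 1285 repeatedly:
  1285^1145=647  1285^1146=2062  1285^1147=818  1285^1148=363  1285^1149=608
  1285^1150=2083  1285^1151=646  1285^1152=777  1285^1153=1992  1285^1154=695
  1285^1155=1072  1285^1156=869  1285^1157=1139  1285^1158=1315  1285^1159=1863
  1285^1160=2050  1285^1161=21  1285^1162=1917  1285^1163=414  1285^1164=1384
  1285^1165=701  1285^1166=426  1285^1167=92  1285^1168=1236  1285^1169=620
  1285^1170=791  1285^1171=1181  1285^1172=971  1285^1173=602  1285^1174=640
  1285^1175=1423  1285^1176=680  1285^1177=598
Found 598 at exponent 1177.

1177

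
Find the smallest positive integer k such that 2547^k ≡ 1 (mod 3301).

3300

The order of 2547 must divide p − 1 = 3300 = 2^2 · 3 · 5^2 · 11.
Divisors: 1, 2, 3, 4, 5, 6, 10, 11, 12, 15, 20, 22, 25, 30, 33, 44, 50, 55, 60, 66, 75, 100, 110, 132, 150, 165, 220, 275, 300, 330, 550, 660, 825, 1100, 1650, 3300.
Check each in increasing order: 2547^1 ≡ 2547;  2547^2 ≡ 744;  2547^3 ≡ 194;  2547^4 ≡ 2269;  2547^5 ≡ 2393;  2547^6 ≡ 1325;  2547^10 ≡ 2515;  2547^11 ≡ 1765;  2547^12 ≡ 2794;  2547^15 ≡ 672;  2547^20 ≡ 509;  2547^22 ≡ 2382;  2547^25 ≡ 3269;  2547^30 ≡ 2648;  2547^33 ≡ 2057;  2547^44 ≡ 2806;  2547^50 ≡ 1024;  2547^55 ≡ 1090;  2547^60 ≡ 580;  2547^66 ≡ 2668;  2547^75 ≡ 242;  2547^100 ≡ 2159;  2547^110 ≡ 3041;  2547^132 ≡ 1268;  2547^150 ≡ 2447;  2547^165 ≡ 486;  2547^220 ≡ 1580;  2547^275 ≡ 2379;  2547^300 ≡ 3096;  2547^330 ≡ 1825;  2547^550 ≡ 1727;  2547^660 ≡ 3217;  2547^825 ≡ 2089;  2547^1100 ≡ 1726;  2547^1650 ≡ 3300;  2547^3300 ≡ 1.
Smallest exponent giving 1 is 3300.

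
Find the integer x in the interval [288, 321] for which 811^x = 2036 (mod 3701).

298

Compute 811^288 mod 3701 = 3410, then multiply by 811 repeatedly:
  811^288=3410  811^289=863  811^290=404  811^291=1956  811^292=2288
  811^293=1367  811^294=2038  811^295=2172  811^296=3517  811^297=2517
  811^298=2036
Found 2036 at exponent 298.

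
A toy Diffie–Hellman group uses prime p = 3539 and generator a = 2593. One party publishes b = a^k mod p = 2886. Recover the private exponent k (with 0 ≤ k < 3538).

746

Baby-step giant-step with m = ceil(sqrt(3538)) = 60.
Baby table (2593^j mod 3539 for j=0..59):
  0:1  1:2593  2:3088  3:1966  4:1678  5:1623  6:568  7:600
  8:2179  9:1903  10:1113  11:1724  12:575  13:1056  14:2561  15:1509
  16:2242  17:2468  18:1012  19:1717  20:119  21:674  22:2955  23:380
  24:1498  25:2031  26:351  27:620  28:954  29:3500  30:1504  31:3433
  32:1184  33:1799  34:405  35:2621  36:1373  37:3494  38:102  39:2600
  40:5  41:2348  42:1284  43:2752  44:1312  45:1037  46:2840  47:3000
  48:278  49:2437  50:2026  51:1542  52:2875  53:1741  54:2188  55:467
  56:593  57:1723  58:1521  59:1507
Giant step factor: 2593^(-60) ≡ 571 (mod 3539).
Scan 2886·571^i mod 3539 for i = 0, 1, …:
  i=0: 2886   i=1: 2271   i=2: 1467   i=3: 2453
  i=4: 2758   i=5: 3502   i=6: 107   i=7: 934
  i=8: 2464   i=9: 1961   i=10: 1407   i=11: 44
  i=12: 351
Match at i=12, j=26: k = 12·60 + 26 = 746.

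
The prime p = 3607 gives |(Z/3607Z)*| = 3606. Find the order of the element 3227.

The order of 3227 must divide p − 1 = 3606 = 2 · 3 · 601.
Divisors: 1, 2, 3, 6, 601, 1202, 1803, 3606.
Check each in increasing order: 3227^1 ≡ 3227;  3227^2 ≡ 120;  3227^3 ≡ 1291;  3227^6 ≡ 247;  3227^601 ≡ 2208;  3227^1202 ≡ 2207;  3227^1803 ≡ 3606;  3227^3606 ≡ 1.
Smallest exponent giving 1 is 3606.

3606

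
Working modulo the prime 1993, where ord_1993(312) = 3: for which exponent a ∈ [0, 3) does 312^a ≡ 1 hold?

0

Successive powers of 312 modulo 1993:
  312^0=1
So 312^0 ≡ 1 (mod 1993), giving a = 0.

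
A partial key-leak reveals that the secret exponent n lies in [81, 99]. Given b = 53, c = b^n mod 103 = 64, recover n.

Compute 53^81 mod 103 = 22, then multiply by 53 repeatedly:
  53^81=22  53^82=33  53^83=101  53^84=100  53^85=47
  53^86=19  53^87=80  53^88=17  53^89=77  53^90=64
Found 64 at exponent 90.

90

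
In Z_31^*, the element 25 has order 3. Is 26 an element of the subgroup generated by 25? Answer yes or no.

⟨25⟩ has order 3; its elements mod 31 are {1, 5, 25}.
26 is not in this set.

no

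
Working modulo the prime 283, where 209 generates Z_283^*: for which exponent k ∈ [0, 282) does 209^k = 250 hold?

132

Baby-step giant-step with m = ceil(sqrt(282)) = 17.
Baby table (209^j mod 283 for j=0..16):
  0:1  1:209  2:99  3:32  4:179  5:55  6:175  7:68
  8:62  9:223  10:195  11:3  12:61  13:14  14:96  15:254
  16:165
Giant step factor: 209^(-17) ≡ 69 (mod 283).
Scan 250·69^i mod 283 for i = 0, 1, …:
  i=0: 250   i=1: 270   i=2: 235   i=3: 84
  i=4: 136   i=5: 45   i=6: 275   i=7: 14
Match at i=7, j=13: k = 7·17 + 13 = 132.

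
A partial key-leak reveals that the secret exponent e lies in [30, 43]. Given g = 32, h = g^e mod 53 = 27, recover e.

31

Compute 32^30 mod 53 = 29, then multiply by 32 repeatedly:
  32^30=29  32^31=27
Found 27 at exponent 31.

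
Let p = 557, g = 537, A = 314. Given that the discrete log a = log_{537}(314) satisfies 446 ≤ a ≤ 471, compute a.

Compute 537^446 mod 557 = 488, then multiply by 537 repeatedly:
  537^446=488  537^447=266  537^448=250  537^449=13  537^450=297
  537^451=187  537^452=159  537^453=162  537^454=102  537^455=188
  537^456=139  537^457=5  537^458=457  537^459=329  537^460=104
  537^461=148  537^462=382  537^463=158  537^464=182  537^465=259
  537^466=390  537^467=555  537^468=40  537^469=314
Found 314 at exponent 469.

469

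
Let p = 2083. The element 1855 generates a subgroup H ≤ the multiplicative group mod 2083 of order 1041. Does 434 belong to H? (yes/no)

yes

434 ∈ ⟨1855⟩ iff 434^1041 ≡ 1 (mod 2083), since |⟨1855⟩| = 1041.
434^1041 mod 2083 = 1.
Since 1 = 1, 434 lies in the subgroup.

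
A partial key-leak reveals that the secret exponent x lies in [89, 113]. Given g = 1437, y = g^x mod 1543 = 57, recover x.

Compute 1437^89 mod 1543 = 471, then multiply by 1437 repeatedly:
  1437^89=471  1437^90=993  1437^91=1209  1437^92=1458  1437^93=1295
  1437^94=57
Found 57 at exponent 94.

94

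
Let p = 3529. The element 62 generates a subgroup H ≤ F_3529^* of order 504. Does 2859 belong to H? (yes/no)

2859 ∈ ⟨62⟩ iff 2859^504 ≡ 1 (mod 3529), since |⟨62⟩| = 504.
2859^504 mod 3529 = 1.
Since 1 = 1, 2859 lies in the subgroup.

yes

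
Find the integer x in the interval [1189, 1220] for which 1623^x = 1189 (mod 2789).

1216

Compute 1623^1189 mod 2789 = 846, then multiply by 1623 repeatedly:
  1623^1189=846  1623^1190=870  1623^1191=776  1623^1192=1609  1623^1193=903
  1623^1194=1344  1623^1195=314  1623^1196=2024  1623^1197=2299  1623^1198=2384
  1623^1199=889  1623^1200=934  1623^1201=1455  1623^1202=1971  1623^1203=2739
  1623^1204=2520  1623^1205=1286  1623^1206=1006  1623^1207=1173  1623^1208=1681
  1623^1209=621  1623^1210=1054  1623^1211=985  1623^1212=558  1623^1213=1998
  1623^1214=1936  1623^1215=1714  1623^1216=1189
Found 1189 at exponent 1216.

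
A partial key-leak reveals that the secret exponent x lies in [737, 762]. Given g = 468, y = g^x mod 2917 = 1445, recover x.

753

Compute 468^737 mod 2917 = 445, then multiply by 468 repeatedly:
  468^737=445  468^738=1153  468^739=2876  468^740=1231  468^741=1459
  468^742=234  468^743=1583  468^744=2843  468^745=372  468^746=1993
  468^747=2201  468^748=367  468^749=2570  468^750=956  468^751=1107
  468^752=1767  468^753=1445
Found 1445 at exponent 753.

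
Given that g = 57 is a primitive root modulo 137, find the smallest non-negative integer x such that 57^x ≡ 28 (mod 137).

10

Baby-step giant-step with m = ceil(sqrt(136)) = 12.
Baby table (57^j mod 137 for j=0..11):
  0:1  1:57  2:98  3:106  4:14  5:113  6:2  7:114
  8:59  9:75  10:28  11:89
Giant step factor: 57^(-12) ≡ 103 (mod 137).
Scan 28·103^i mod 137 for i = 0, 1, …:
  i=0: 28
Match at i=0, j=10: x = 0·12 + 10 = 10.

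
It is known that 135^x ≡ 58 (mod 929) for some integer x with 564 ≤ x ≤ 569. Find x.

568

Compute 135^564 mod 929 = 591, then multiply by 135 repeatedly:
  135^564=591  135^565=820  135^566=149  135^567=606  135^568=58
Found 58 at exponent 568.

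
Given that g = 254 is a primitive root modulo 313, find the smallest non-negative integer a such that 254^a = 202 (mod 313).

189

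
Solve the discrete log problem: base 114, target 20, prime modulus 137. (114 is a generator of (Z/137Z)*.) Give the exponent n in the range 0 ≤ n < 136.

Baby-step giant-step with m = ceil(sqrt(136)) = 12.
Baby table (114^j mod 137 for j=0..11):
  0:1  1:114  2:118  3:26  4:87  5:54  6:128  7:70
  8:34  9:40  10:39  11:62
Giant step factor: 114^(-12) ≡ 22 (mod 137).
Scan 20·22^i mod 137 for i = 0, 1, …:
  i=0: 20   i=1: 29   i=2: 90   i=3: 62
Match at i=3, j=11: n = 3·12 + 11 = 47.

47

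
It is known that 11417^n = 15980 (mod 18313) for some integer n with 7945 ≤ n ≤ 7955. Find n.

Compute 11417^7945 mod 18313 = 14476, then multiply by 11417 repeatedly:
  11417^7945=14476  11417^7946=15980
Found 15980 at exponent 7946.

7946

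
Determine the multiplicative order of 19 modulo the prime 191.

190

The order of 19 must divide p − 1 = 190 = 2 · 5 · 19.
Divisors: 1, 2, 5, 10, 19, 38, 95, 190.
Check each in increasing order: 19^1 ≡ 19;  19^2 ≡ 170;  19^5 ≡ 166;  19^10 ≡ 52;  19^19 ≡ 82;  19^38 ≡ 39;  19^95 ≡ 190;  19^190 ≡ 1.
Smallest exponent giving 1 is 190.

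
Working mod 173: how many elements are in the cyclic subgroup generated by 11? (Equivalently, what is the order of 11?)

The order of 11 must divide p − 1 = 172 = 2^2 · 43.
Divisors: 1, 2, 4, 43, 86, 172.
Check each in increasing order: 11^1 ≡ 11;  11^2 ≡ 121;  11^4 ≡ 109;  11^43 ≡ 93;  11^86 ≡ 172;  11^172 ≡ 1.
Smallest exponent giving 1 is 172.

172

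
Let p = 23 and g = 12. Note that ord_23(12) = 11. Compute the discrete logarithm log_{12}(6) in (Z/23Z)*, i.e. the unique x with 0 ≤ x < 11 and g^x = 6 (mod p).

2

Successive powers of 12 modulo 23:
  12^0=1  12^1=12  12^2=6
So 12^2 ≡ 6 (mod 23), giving x = 2.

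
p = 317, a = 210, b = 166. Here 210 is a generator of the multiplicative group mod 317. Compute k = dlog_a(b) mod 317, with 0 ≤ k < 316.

101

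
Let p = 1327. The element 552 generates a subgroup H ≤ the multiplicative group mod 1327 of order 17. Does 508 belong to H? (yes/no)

no

508 ∈ ⟨552⟩ iff 508^17 ≡ 1 (mod 1327), since |⟨552⟩| = 17.
508^17 mod 1327 = 537.
Since 537 ≠ 1, 508 does not lie in the subgroup.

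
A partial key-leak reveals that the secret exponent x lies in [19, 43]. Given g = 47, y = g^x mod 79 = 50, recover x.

22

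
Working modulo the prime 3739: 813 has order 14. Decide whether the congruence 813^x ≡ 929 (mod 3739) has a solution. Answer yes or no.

yes

929 ∈ ⟨813⟩ iff 929^14 ≡ 1 (mod 3739), since |⟨813⟩| = 14.
929^14 mod 3739 = 1.
Since 1 = 1, 929 lies in the subgroup.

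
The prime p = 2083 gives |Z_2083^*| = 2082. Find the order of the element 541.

The order of 541 must divide p − 1 = 2082 = 2 · 3 · 347.
Divisors: 1, 2, 3, 6, 347, 694, 1041, 2082.
Check each in increasing order: 541^1 ≡ 541;  541^2 ≡ 1061;  541^3 ≡ 1176;  541^6 ≡ 1947;  541^347 ≡ 449;  541^694 ≡ 1633;  541^1041 ≡ 1.
Smallest exponent giving 1 is 1041.

1041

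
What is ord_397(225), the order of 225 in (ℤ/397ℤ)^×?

66

The order of 225 must divide p − 1 = 396 = 2^2 · 3^2 · 11.
Divisors: 1, 2, 3, 4, 6, 9, 11, 12, 18, 22, 33, 36, 44, 66, 99, 132, 198, 396.
Check each in increasing order: 225^1 ≡ 225;  225^2 ≡ 206;  225^3 ≡ 298;  225^4 ≡ 354;  225^6 ≡ 273;  225^9 ≡ 366;  225^11 ≡ 363;  225^12 ≡ 290;  225^18 ≡ 167;  225^22 ≡ 362;  225^33 ≡ 396;  225^36 ≡ 99;  225^44 ≡ 34;  225^66 ≡ 1.
Smallest exponent giving 1 is 66.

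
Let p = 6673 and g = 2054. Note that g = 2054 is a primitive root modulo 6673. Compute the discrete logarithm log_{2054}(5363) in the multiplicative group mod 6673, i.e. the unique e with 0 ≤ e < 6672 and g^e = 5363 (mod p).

Baby-step giant-step with m = ceil(sqrt(6672)) = 82.
Baby table (2054^j mod 6673 for j=0..81):
  0:1  1:2054  2:1580  3:2242  4:698  5:5670  6:1795  7:3434
  8:75  9:571  10:5059  11:1325  12:5639  13:4851  14:1165  15:3976
  16:5625  17:2787  18:5737  19:5953  20:2526  21:3483  22:626  23:4588
  24:1476  25:2162  26:3203  27:6057  28:2606  29:978  30:239  31:3777
  32:3932  33:1998  34:6670  35:511  36:1933  37:6620  38:4579  39:3009
  40:1288  41:3044  42:6448  43:4960  44:4842  45:2698  46:3102  47:5466
  48:3178  49:1418  50:3144  51:4985  52:2808  53:2160  54:5768  55:2897
  56:4795  57:6255  58:2245  59:187  60:3737  61:1848  62:5528  63:3739
  64:5956  65:2015  66:1550  67:679  68:9  69:5140  70:874  71:159
  72:6282  73:4319  74:2809  75:4214  76:675  77:5139  78:5493  79:5252
  80:4040  81:3621
Giant step factor: 2054^(-82) ≡ 5838 (mod 6673).
Scan 5363·5838^i mod 6673 for i = 0, 1, …:
  i=0: 5363   i=1: 6151   i=2: 2125   i=3: 643
  i=4: 3608   i=5: 3516   i=6: 260   i=7: 3109
  i=8: 6455   i=9: 1859     …   i=70: 4827
  i=71: 6620
Match at i=71, j=37: e = 71·82 + 37 = 5859.

5859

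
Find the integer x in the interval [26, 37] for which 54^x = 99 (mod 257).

34

Compute 54^26 mod 257 = 143, then multiply by 54 repeatedly:
  54^26=143  54^27=12  54^28=134  54^29=40  54^30=104
  54^31=219  54^32=4  54^33=216  54^34=99
Found 99 at exponent 34.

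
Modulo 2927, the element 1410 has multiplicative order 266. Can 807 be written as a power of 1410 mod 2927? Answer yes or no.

807 ∈ ⟨1410⟩ iff 807^266 ≡ 1 (mod 2927), since |⟨1410⟩| = 266.
807^266 mod 2927 = 2453.
Since 2453 ≠ 1, 807 does not lie in the subgroup.

no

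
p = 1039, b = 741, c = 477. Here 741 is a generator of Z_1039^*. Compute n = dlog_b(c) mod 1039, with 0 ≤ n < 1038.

Baby-step giant-step with m = ceil(sqrt(1038)) = 33.
Baby table (741^j mod 1039 for j=0..32):
  0:1  1:741  2:489  3:777  4:151  5:718  6:70  7:959
  8:982  9:362  10:180  11:388  12:744  13:634  14:166  15:404
  16:132  17:146  18:130  19:742  20:191  21:227  22:928  23:869
  24:788  25:1029  26:902  27:305  28:542  29:568  30:93  31:339
  32:800
Giant step factor: 741^(-33) ≡ 895 (mod 1039).
Scan 477·895^i mod 1039 for i = 0, 1, …:
  i=0: 477   i=1: 925   i=2: 831   i=3: 860
  i=4: 840   i=5: 603   i=6: 444   i=7: 482
  i=8: 205   i=9: 611   i=10: 331   i=11: 130
Match at i=11, j=18: n = 11·33 + 18 = 381.

381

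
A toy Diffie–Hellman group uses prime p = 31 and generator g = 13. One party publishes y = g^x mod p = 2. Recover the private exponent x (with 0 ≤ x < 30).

Successive powers of 13 modulo 31:
  13^0=1  13^1=13  13^2=14  13^3=27  13^4=10  13^5=6
  13^6=16  13^7=22  13^8=7  13^9=29  13^10=5  13^11=3
  13^12=8  13^13=11  13^14=19  13^15=30  13^16=18  13^17=17
  13^18=4  13^19=21  13^20=25  13^21=15  13^22=9  13^23=24
  13^24=2
So 13^24 ≡ 2 (mod 31), giving x = 24.

24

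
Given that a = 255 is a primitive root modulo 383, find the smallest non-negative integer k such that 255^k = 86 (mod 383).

248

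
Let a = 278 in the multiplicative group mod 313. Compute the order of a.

The order of 278 must divide p − 1 = 312 = 2^3 · 3 · 13.
Divisors: 1, 2, 3, 4, 6, 8, 12, 13, 24, 26, 39, 52, 78, 104, 156, 312.
Check each in increasing order: 278^1 ≡ 278;  278^2 ≡ 286;  278^3 ≡ 6;  278^4 ≡ 103;  278^6 ≡ 36;  278^8 ≡ 280;  278^12 ≡ 44;  278^13 ≡ 25;  278^24 ≡ 58;  278^26 ≡ 312;  278^39 ≡ 288;  278^52 ≡ 1.
Smallest exponent giving 1 is 52.

52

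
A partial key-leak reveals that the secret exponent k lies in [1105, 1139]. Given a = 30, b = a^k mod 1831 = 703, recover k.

1110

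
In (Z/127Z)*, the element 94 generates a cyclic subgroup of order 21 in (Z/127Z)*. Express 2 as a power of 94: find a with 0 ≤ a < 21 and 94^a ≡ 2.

12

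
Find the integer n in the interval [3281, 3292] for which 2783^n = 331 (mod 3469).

Compute 2783^3281 mod 3469 = 3349, then multiply by 2783 repeatedly:
  2783^3281=3349  2783^3282=2533  2783^3283=331
Found 331 at exponent 3283.

3283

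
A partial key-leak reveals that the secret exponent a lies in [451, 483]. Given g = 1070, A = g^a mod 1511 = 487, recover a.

465

Compute 1070^451 mod 1511 = 1272, then multiply by 1070 repeatedly:
  1070^451=1272  1070^452=1140  1070^453=423  1070^454=821  1070^455=579
  1070^456=20  1070^457=246  1070^458=306  1070^459=1044  1070^460=451
  1070^461=561  1070^462=403  1070^463=575  1070^464=273  1070^465=487
Found 487 at exponent 465.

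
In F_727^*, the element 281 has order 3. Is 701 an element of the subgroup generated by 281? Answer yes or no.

701 ∈ ⟨281⟩ iff 701^3 ≡ 1 (mod 727), since |⟨281⟩| = 3.
701^3 mod 727 = 599.
Since 599 ≠ 1, 701 does not lie in the subgroup.

no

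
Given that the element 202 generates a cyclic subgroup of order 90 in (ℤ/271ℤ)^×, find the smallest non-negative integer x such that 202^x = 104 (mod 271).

61

Baby-step giant-step with m = ceil(sqrt(90)) = 10.
Baby table (202^j mod 271 for j=0..9):
  0:1  1:202  2:154  3:214  4:139  5:165  6:268  7:207
  8:80  9:171
Giant step factor: 202^(-10) ≡ 258 (mod 271).
Scan 104·258^i mod 271 for i = 0, 1, …:
  i=0: 104   i=1: 3   i=2: 232   i=3: 236
  i=4: 184   i=5: 47   i=6: 202
Match at i=6, j=1: x = 6·10 + 1 = 61.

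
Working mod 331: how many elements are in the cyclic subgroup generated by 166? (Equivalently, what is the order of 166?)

30

The order of 166 must divide p − 1 = 330 = 2 · 3 · 5 · 11.
Divisors: 1, 2, 3, 5, 6, 10, 11, 15, 22, 30, 33, 55, 66, 110, 165, 330.
Check each in increasing order: 166^1 ≡ 166;  166^2 ≡ 83;  166^3 ≡ 207;  166^5 ≡ 300;  166^6 ≡ 150;  166^10 ≡ 299;  166^11 ≡ 315;  166^15 ≡ 330;  166^22 ≡ 256;  166^30 ≡ 1.
Smallest exponent giving 1 is 30.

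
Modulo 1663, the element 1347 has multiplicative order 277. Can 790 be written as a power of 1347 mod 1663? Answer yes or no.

yes

790 ∈ ⟨1347⟩ iff 790^277 ≡ 1 (mod 1663), since |⟨1347⟩| = 277.
790^277 mod 1663 = 1.
Since 1 = 1, 790 lies in the subgroup.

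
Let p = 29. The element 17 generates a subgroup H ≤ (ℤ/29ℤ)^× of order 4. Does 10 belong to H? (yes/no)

⟨17⟩ has order 4; its elements mod 29 are {1, 12, 17, 28}.
10 is not in this set.

no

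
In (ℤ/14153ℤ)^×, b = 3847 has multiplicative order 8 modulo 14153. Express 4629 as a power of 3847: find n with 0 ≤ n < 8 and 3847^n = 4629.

Successive powers of 3847 modulo 14153:
  3847^0=1  3847^1=3847  3847^2=9524  3847^3=10864  3847^4=14152  3847^5=10306
  3847^6=4629
So 3847^6 ≡ 4629 (mod 14153), giving n = 6.

6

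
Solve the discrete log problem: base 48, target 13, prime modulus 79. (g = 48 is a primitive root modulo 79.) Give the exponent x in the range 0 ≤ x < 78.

Successive powers of 48 modulo 79:
  48^0=1  48^1=48  48^2=13
So 48^2 ≡ 13 (mod 79), giving x = 2.

2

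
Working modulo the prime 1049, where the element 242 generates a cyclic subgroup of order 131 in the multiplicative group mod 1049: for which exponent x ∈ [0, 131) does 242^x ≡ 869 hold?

2

Successive powers of 242 modulo 1049:
  242^0=1  242^1=242  242^2=869
So 242^2 ≡ 869 (mod 1049), giving x = 2.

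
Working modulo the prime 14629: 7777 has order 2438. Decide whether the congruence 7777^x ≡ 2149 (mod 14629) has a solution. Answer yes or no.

no

2149 ∈ ⟨7777⟩ iff 2149^2438 ≡ 1 (mod 14629), since |⟨7777⟩| = 2438.
2149^2438 mod 14629 = 7154.
Since 7154 ≠ 1, 2149 does not lie in the subgroup.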